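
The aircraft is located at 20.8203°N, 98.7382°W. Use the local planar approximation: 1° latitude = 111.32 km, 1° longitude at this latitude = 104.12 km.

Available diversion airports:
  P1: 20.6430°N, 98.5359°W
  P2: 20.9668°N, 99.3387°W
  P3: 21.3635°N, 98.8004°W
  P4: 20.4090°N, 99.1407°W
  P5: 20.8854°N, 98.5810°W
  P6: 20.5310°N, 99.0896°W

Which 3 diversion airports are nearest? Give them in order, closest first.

P5, P1, P6

Distances from 20.8203°N, 98.7382°W:
P1: √((-0.1773·111.32)² + (0.2023·104.12)²) = √(389.550590 + 443.670021) = 28.8656 km
P2: √((0.1465·111.32)² + (-0.6005·104.12)²) = √(265.963258 + 3909.258079) = 64.6160 km
P3: √((0.5432·111.32)² + (-0.0622·104.12)²) = √(3656.502864 + 41.941995) = 60.8148 km
P4: √((-0.4113·111.32)² + (-0.4025·104.12)²) = √(2096.350104 + 1756.305609) = 62.0698 km
P5: √((0.0651·111.32)² + (0.1572·104.12)²) = √(52.518023 + 267.900425) = 17.9002 km
P6: √((-0.2893·111.32)² + (-0.3514·104.12)²) = √(1037.154038 + 1338.664767) = 48.7424 km
Sorted: P5 (17.9002 km) < P1 (28.8656 km) < P6 (48.7424 km) < P3 (60.8148 km) < P4 (62.0698 km) < …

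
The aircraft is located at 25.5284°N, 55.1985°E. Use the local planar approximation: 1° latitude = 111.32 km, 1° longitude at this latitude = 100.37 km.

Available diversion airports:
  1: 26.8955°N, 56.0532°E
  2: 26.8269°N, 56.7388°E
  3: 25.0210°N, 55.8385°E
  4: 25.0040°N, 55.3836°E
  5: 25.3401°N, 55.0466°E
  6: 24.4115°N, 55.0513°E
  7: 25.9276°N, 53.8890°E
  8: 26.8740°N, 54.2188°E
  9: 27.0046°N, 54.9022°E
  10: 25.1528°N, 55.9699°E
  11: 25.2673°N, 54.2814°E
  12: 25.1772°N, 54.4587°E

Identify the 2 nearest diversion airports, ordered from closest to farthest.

5, 4

Distances from 25.5284°N, 55.1985°E:
1: 174.6990 km
2: 211.6496 km
3: 85.5382 km
4: 61.2613 km
5: 25.9198 km
6: 125.2081 km
7: 138.7438 km
8: 179.1842 km
9: 167.0000 km
10: 87.9939 km
11: 96.5292 km
12: 83.9171 km
Sorted: 5 (25.9198 km) < 4 (61.2613 km) < 12 (83.9171 km) < 3 (85.5382 km) < …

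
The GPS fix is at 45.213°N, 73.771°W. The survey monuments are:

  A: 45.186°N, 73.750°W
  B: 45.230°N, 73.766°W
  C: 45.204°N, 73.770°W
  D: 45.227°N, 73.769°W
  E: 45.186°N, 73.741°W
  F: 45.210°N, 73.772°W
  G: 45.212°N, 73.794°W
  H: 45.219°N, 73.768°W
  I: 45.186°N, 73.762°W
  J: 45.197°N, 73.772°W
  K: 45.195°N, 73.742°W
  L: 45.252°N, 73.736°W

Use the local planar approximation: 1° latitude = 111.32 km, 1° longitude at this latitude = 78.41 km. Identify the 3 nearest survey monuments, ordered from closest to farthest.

Distances from 45.213°N, 73.771°W:
A: √((-0.027·111.32)² + (0.021·78.41)²) = √(9.03387 + 2.71132) = 3.427 km
B: √((0.017·111.32)² + (0.005·78.41)²) = √(3.58133 + 0.15370) = 1.933 km
C: √((-0.009·111.32)² + (0.001·78.41)²) = √(1.00376 + 0.00615) = 1.005 km
D: √((0.014·111.32)² + (0.002·78.41)²) = √(2.42886 + 0.02459) = 1.566 km
E: √((-0.027·111.32)² + (0.030·78.41)²) = √(9.03387 + 5.53332) = 3.817 km
F: √((-0.003·111.32)² + (-0.001·78.41)²) = √(0.11153 + 0.00615) = 0.343 km
G: √((-0.001·111.32)² + (-0.023·78.41)²) = √(0.01239 + 3.25236) = 1.807 km
H: √((0.006·111.32)² + (0.003·78.41)²) = √(0.44612 + 0.05533) = 0.708 km
I: √((-0.027·111.32)² + (0.009·78.41)²) = √(9.03387 + 0.49800) = 3.087 km
J: √((-0.016·111.32)² + (-0.001·78.41)²) = √(3.17239 + 0.00615) = 1.783 km
K: √((-0.018·111.32)² + (0.029·78.41)²) = √(4.01505 + 5.17058) = 3.031 km
L: √((0.039·111.32)² + (0.035·78.41)²) = √(18.84845 + 7.53146) = 5.136 km
Sorted: F (0.343 km) < H (0.708 km) < C (1.005 km) < D (1.566 km) < J (1.783 km) < …

F, H, C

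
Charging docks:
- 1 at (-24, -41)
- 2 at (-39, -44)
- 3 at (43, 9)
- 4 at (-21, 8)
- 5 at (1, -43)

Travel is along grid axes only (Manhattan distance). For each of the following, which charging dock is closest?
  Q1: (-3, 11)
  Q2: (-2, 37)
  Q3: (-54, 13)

Q1→4; Q2→4; Q3→4

Q1 at (-3, 11):
  1: 73
  2: 91
  3: 48
  4: 21
  5: 58
  → nearest: 4 (21)
Q2 at (-2, 37):
  1: 100
  2: 118
  3: 73
  4: 48
  5: 83
  → nearest: 4 (48)
Q3 at (-54, 13):
  1: 84
  2: 72
  3: 101
  4: 38
  5: 111
  → nearest: 4 (38)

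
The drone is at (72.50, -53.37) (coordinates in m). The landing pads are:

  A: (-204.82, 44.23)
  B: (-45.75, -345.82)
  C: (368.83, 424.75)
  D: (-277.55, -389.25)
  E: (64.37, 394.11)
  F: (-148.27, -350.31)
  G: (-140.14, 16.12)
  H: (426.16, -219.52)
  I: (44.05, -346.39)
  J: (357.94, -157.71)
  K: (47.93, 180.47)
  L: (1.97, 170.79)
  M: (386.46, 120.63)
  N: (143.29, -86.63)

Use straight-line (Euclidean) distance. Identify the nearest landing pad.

N

Distances from (72.50, -53.37):
A: 293.99 m
B: 315.45 m
C: 562.50 m
D: 485.13 m
E: 447.55 m
F: 370.02 m
G: 223.71 m
H: 390.74 m
I: 294.40 m
J: 303.91 m
K: 235.13 m
L: 234.99 m
M: 358.95 m
N: 78.21 m
Minimum: N at 78.21 m.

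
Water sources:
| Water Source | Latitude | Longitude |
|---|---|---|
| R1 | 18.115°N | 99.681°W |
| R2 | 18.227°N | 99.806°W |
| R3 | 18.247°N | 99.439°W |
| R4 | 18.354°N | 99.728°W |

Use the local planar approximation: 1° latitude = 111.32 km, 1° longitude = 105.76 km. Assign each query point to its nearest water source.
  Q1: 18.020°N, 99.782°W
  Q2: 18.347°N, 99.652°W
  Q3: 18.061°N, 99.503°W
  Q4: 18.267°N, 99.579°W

Q1 at 18.020°N, 99.782°W:
  R1: 15.031 km
  R2: 23.183 km
  R3: 44.209 km
  R4: 37.617 km
  → nearest: R1 (15.031 km)
Q2 at 18.347°N, 99.652°W:
  R1: 26.008 km
  R2: 21.065 km
  R3: 25.127 km
  R4: 8.075 km
  → nearest: R4 (8.075 km)
Q3 at 18.061°N, 99.503°W:
  R1: 19.762 km
  R2: 36.992 km
  R3: 21.784 km
  R4: 40.375 km
  → nearest: R1 (19.762 km)
Q4 at 18.267°N, 99.579°W:
  R1: 20.067 km
  R2: 24.417 km
  R3: 14.973 km
  R4: 18.496 km
  → nearest: R3 (14.973 km)

Q1→R1; Q2→R4; Q3→R1; Q4→R3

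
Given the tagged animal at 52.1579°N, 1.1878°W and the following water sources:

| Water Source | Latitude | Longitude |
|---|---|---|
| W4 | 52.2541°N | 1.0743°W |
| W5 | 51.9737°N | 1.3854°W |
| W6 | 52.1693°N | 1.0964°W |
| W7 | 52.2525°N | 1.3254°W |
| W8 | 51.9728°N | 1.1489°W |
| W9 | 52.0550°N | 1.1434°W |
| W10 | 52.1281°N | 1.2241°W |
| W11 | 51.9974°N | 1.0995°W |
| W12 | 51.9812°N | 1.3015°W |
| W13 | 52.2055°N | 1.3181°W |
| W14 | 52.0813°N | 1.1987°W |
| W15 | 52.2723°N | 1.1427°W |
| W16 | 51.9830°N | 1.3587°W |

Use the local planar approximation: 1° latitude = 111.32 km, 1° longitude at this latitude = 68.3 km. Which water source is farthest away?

W5

Distances from 52.1579°N, 1.1878°W:
W4: 13.2203 km
W5: 24.5480 km
W6: 6.3703 km
W7: 14.1146 km
W8: 20.7759 km
W9: 11.8494 km
W10: 4.1414 km
W11: 18.8573 km
W12: 21.1477 km
W13: 10.3575 km
W14: 8.5595 km
W15: 13.1022 km
W16: 22.7007 km
Maximum: W5 at 24.5480 km.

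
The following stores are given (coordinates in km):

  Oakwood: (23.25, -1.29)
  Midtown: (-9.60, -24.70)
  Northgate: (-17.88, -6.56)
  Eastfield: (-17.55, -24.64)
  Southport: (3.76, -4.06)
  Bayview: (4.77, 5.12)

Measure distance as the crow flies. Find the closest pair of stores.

Pairwise distances:
Oakwood–Midtown: √((-32.85)² + (-23.41)²) = √(1079.1225 + 548.0281) = 40.34 km
Oakwood–Northgate: √((-41.13)² + (-5.27)²) = √(1691.6769 + 27.7729) = 41.47 km
Oakwood–Eastfield: √((-40.80)² + (-23.35)²) = √(1664.6400 + 545.2225) = 47.01 km
Oakwood–Southport: √((-19.49)² + (-2.77)²) = √(379.8601 + 7.6729) = 19.69 km
Oakwood–Bayview: √((-18.48)² + (6.41)²) = √(341.5104 + 41.0881) = 19.56 km
Midtown–Northgate: √((-8.28)² + (18.14)²) = √(68.5584 + 329.0596) = 19.94 km
Midtown–Eastfield: √((-7.95)² + (0.06)²) = √(63.2025 + 0.0036) = 7.95 km
Midtown–Southport: √((13.36)² + (20.64)²) = √(178.4896 + 426.0096) = 24.59 km
Midtown–Bayview: √((14.37)² + (29.82)²) = √(206.4969 + 889.2324) = 33.10 km
Northgate–Eastfield: √((0.33)² + (-18.08)²) = √(0.1089 + 326.8864) = 18.08 km
Northgate–Southport: √((21.64)² + (2.50)²) = √(468.2896 + 6.2500) = 21.78 km
Northgate–Bayview: √((22.65)² + (11.68)²) = √(513.0225 + 136.4224) = 25.48 km
Eastfield–Southport: √((21.31)² + (20.58)²) = √(454.1161 + 423.5364) = 29.63 km
Eastfield–Bayview: √((22.32)² + (29.76)²) = √(498.1824 + 885.6576) = 37.20 km
Southport–Bayview: √((1.01)² + (9.18)²) = √(1.0201 + 84.2724) = 9.24 km
Closest pair: Midtown–Eastfield at 7.95 km.

Midtown and Eastfield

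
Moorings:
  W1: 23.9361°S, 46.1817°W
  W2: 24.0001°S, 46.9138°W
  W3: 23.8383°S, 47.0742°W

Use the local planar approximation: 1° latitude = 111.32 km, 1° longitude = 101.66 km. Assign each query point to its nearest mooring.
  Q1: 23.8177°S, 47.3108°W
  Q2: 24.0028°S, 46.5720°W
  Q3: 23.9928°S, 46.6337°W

Q1→W3; Q2→W2; Q3→W2

Q1 at 23.8177°S, 47.3108°W:
  W1: 115.5386 km
  W2: 45.1789 km
  W3: 24.1618 km
  → nearest: W3 (24.1618 km)
Q2 at 24.0028°S, 46.5720°W:
  W1: 40.3667 km
  W2: 34.7487 km
  W3: 54.2385 km
  → nearest: W2 (34.7487 km)
Q3 at 23.9928°S, 46.6337°W:
  W1: 46.3818 km
  W2: 28.4866 km
  W3: 47.9704 km
  → nearest: W2 (28.4866 km)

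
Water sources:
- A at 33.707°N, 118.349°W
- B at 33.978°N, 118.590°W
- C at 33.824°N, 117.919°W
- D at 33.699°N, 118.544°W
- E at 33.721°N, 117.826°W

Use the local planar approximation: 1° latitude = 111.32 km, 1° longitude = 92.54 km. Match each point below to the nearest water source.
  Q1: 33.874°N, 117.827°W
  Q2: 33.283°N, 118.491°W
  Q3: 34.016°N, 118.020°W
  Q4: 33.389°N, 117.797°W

Q1 at 33.874°N, 117.827°W:
  A: 51.760 km
  B: 71.551 km
  C: 10.172 km
  D: 69.152 km
  E: 17.032 km
  → nearest: C (10.172 km)
Q2 at 33.283°N, 118.491°W:
  A: 48.995 km
  B: 77.908 km
  C: 80.180 km
  D: 46.568 km
  E: 78.514 km
  → nearest: D (46.568 km)
Q3 at 34.016°N, 118.020°W:
  A: 45.936 km
  B: 52.917 km
  C: 23.328 km
  D: 59.972 km
  E: 37.426 km
  → nearest: C (23.328 km)
Q4 at 33.389°N, 117.797°W:
  A: 62.149 km
  B: 98.409 km
  C: 49.723 km
  D: 77.262 km
  E: 37.056 km
  → nearest: E (37.056 km)

Q1→C; Q2→D; Q3→C; Q4→E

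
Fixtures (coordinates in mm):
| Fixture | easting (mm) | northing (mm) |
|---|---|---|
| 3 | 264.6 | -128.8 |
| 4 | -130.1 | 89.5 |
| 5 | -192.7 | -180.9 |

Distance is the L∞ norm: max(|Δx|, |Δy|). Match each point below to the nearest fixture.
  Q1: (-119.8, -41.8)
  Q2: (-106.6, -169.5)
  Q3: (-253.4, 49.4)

Q1 at (-119.8, -41.8):
  3: 384.4 mm
  4: 131.3 mm
  5: 139.1 mm
  → nearest: 4 (131.3 mm)
Q2 at (-106.6, -169.5):
  3: 371.2 mm
  4: 259.0 mm
  5: 86.1 mm
  → nearest: 5 (86.1 mm)
Q3 at (-253.4, 49.4):
  3: 518.0 mm
  4: 123.3 mm
  5: 230.3 mm
  → nearest: 4 (123.3 mm)

Q1→4; Q2→5; Q3→4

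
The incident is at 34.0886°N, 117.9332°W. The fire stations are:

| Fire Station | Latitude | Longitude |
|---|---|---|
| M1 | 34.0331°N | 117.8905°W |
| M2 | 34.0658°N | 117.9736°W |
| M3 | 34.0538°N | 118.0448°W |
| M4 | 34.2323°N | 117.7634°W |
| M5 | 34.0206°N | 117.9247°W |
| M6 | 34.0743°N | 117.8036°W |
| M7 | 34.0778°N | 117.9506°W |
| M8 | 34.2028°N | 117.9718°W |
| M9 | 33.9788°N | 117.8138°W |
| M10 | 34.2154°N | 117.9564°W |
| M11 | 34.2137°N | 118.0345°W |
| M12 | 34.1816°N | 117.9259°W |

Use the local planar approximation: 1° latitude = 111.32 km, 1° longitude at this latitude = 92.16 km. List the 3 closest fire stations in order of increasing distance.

M7, M2, M1

Distances from 34.0886°N, 117.9332°W:
M1: 7.3251 km
M2: 4.5061 km
M3: 10.9904 km
M4: 22.3781 km
M5: 7.6102 km
M6: 12.0496 km
M7: 2.0042 km
M8: 13.2011 km
M9: 16.4465 km
M10: 14.2764 km
M11: 16.7659 km
M12: 10.3746 km
Sorted: M7 (2.0042 km) < M2 (4.5061 km) < M1 (7.3251 km) < M5 (7.6102 km) < M12 (10.3746 km) < …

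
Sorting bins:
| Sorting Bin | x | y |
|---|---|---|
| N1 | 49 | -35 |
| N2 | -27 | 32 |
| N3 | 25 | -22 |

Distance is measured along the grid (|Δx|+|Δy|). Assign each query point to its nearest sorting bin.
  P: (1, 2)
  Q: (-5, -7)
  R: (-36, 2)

P at (1, 2):
  N1: |48| + |-37| = 48 + 37 = 85
  N2: |-28| + |30| = 28 + 30 = 58
  N3: |24| + |-24| = 24 + 24 = 48
  → nearest: N3 (48)
Q at (-5, -7):
  N1: |54| + |-28| = 54 + 28 = 82
  N2: |-22| + |39| = 22 + 39 = 61
  N3: |30| + |-15| = 30 + 15 = 45
  → nearest: N3 (45)
R at (-36, 2):
  N1: |85| + |-37| = 85 + 37 = 122
  N2: |9| + |30| = 9 + 30 = 39
  N3: |61| + |-24| = 61 + 24 = 85
  → nearest: N2 (39)

P→N3; Q→N3; R→N2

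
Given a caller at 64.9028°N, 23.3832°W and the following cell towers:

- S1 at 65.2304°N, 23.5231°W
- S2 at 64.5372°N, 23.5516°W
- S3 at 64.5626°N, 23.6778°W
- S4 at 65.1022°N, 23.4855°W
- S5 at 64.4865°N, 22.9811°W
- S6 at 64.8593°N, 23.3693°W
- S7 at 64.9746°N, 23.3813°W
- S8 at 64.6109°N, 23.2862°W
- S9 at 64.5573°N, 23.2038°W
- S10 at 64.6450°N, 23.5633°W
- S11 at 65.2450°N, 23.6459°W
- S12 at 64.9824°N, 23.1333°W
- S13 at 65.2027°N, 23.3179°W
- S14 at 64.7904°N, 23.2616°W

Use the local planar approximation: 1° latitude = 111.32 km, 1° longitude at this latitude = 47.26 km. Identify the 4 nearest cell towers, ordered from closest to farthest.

S6, S7, S14, S12

Distances from 64.9028°N, 23.3832°W:
S1: 37.0629 km
S2: 41.4694 km
S3: 40.3492 km
S4: 22.7176 km
S5: 50.0874 km
S6: 4.8868 km
S7: 7.9933 km
S8: 32.8161 km
S9: 39.3845 km
S10: 29.9339 km
S11: 40.0658 km
S12: 14.7649 km
S13: 33.5272 km
S14: 13.7690 km
Sorted: S6 (4.8868 km) < S7 (7.9933 km) < S14 (13.7690 km) < S12 (14.7649 km) < S4 (22.7176 km) < S10 (29.9339 km) < …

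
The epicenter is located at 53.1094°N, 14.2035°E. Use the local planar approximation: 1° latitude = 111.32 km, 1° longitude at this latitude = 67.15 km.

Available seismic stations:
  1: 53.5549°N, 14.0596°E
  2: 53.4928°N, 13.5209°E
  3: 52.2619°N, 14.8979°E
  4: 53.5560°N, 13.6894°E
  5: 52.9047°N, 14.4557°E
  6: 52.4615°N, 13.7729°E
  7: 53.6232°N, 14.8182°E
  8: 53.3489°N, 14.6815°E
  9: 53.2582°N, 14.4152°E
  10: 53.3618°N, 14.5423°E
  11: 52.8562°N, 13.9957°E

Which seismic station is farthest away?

3

Distances from 53.1094°N, 14.2035°E:
1: √((0.4455·111.32)² + (-0.1439·67.15)²) = √(2459.471600 + 93.371347) = 50.5257 km
2: √((0.3834·111.32)² + (-0.6826·67.15)²) = √(1821.589912 + 2100.992983) = 62.6305 km
3: √((-0.8475·111.32)² + (0.6944·67.15)²) = √(8900.733730 + 2174.259911) = 105.2378 km
4: √((0.4466·111.32)² + (-0.5141·67.15)²) = √(2471.632133 + 1191.755711) = 60.5259 km
5: √((-0.2047·111.32)² + (0.2522·67.15)²) = √(519.256666 + 286.802015) = 28.3912 km
6: √((-0.6479·111.32)² + (-0.4306·67.15)²) = √(5201.904265 + 836.065081) = 77.7044 km
7: √((0.5138·111.32)² + (0.6147·67.15)²) = √(3271.407125 + 1703.799397) = 70.5351 km
8: √((0.2395·111.32)² + (0.4780·67.15)²) = √(710.816386 + 1030.262345) = 41.7262 km
9: √((0.1488·111.32)² + (0.2117·67.15)²) = √(274.379877 + 202.084847) = 21.8281 km
10: √((0.2524·111.32)² + (0.3388·67.15)²) = √(789.450850 + 517.581610) = 36.1529 km
11: √((-0.2532·111.32)² + (-0.2078·67.15)²) = √(794.463223 + 194.707697) = 31.4511 km
Maximum: 3 at 105.2378 km.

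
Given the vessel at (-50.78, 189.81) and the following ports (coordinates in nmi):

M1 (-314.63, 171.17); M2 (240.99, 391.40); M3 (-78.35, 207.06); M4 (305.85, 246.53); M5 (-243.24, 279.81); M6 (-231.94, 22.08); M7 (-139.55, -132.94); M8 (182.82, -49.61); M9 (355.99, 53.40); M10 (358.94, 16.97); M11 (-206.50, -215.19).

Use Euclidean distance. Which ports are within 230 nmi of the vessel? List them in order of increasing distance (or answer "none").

M3, M5

Distances from (-50.78, 189.81):
M1: √((-263.85)² + (-18.64)²) = √(69616.8225 + 347.4496) = 264.51 nmi
M2: √((291.77)² + (201.59)²) = √(85129.7329 + 40638.5281) = 354.64 nmi
M3: √((-27.57)² + (17.25)²) = √(760.1049 + 297.5625) = 32.52 nmi
M4: √((356.63)² + (56.72)²) = √(127184.9569 + 3217.1584) = 361.11 nmi
M5: √((-192.46)² + (90.00)²) = √(37040.8516 + 8100.0000) = 212.46 nmi
M6: √((-181.16)² + (-167.73)²) = √(32818.9456 + 28133.3529) = 246.89 nmi
M7: √((-88.77)² + (-322.75)²) = √(7880.1129 + 104167.5625) = 334.74 nmi
M8: √((233.60)² + (-239.42)²) = √(54568.9600 + 57321.9364) = 334.50 nmi
M9: √((406.77)² + (-136.41)²) = √(165461.8329 + 18607.6881) = 429.03 nmi
M10: √((409.72)² + (-172.84)²) = √(167870.4784 + 29873.6656) = 444.68 nmi
M11: √((-155.72)² + (-405.00)²) = √(24248.7184 + 164025.0000) = 433.91 nmi
Threshold 230 nmi: M3 (32.52 nmi), M5 (212.46 nmi) are within range.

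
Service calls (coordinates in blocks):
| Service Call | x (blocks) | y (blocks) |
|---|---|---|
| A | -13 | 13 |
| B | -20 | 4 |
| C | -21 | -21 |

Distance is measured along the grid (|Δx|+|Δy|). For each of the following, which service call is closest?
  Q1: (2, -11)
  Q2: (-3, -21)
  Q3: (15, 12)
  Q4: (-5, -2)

Q1→C; Q2→C; Q3→A; Q4→B

Q1 at (2, -11):
  A: 39 blocks
  B: 37 blocks
  C: 33 blocks
  → nearest: C (33 blocks)
Q2 at (-3, -21):
  A: 44 blocks
  B: 42 blocks
  C: 18 blocks
  → nearest: C (18 blocks)
Q3 at (15, 12):
  A: 29 blocks
  B: 43 blocks
  C: 69 blocks
  → nearest: A (29 blocks)
Q4 at (-5, -2):
  A: 23 blocks
  B: 21 blocks
  C: 35 blocks
  → nearest: B (21 blocks)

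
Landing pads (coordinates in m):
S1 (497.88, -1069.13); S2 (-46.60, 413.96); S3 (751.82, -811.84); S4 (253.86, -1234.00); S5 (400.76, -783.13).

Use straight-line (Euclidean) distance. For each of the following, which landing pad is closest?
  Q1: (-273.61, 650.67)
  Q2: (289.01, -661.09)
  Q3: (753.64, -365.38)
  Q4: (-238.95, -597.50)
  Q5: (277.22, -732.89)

Q1→S2; Q2→S5; Q3→S3; Q4→S5; Q5→S5

Q1 at (-273.61, 650.67):
  S1: √((771.49)² + (-1719.80)²) = √(595196.8201 + 2957712.0400) = 1884.92 m
  S2: √((227.01)² + (-236.71)²) = √(51533.5401 + 56031.6241) = 327.97 m
  S3: √((1025.43)² + (-1462.51)²) = √(1051506.6849 + 2138935.5001) = 1786.18 m
  S4: √((527.47)² + (-1884.67)²) = √(278224.6009 + 3551981.0089) = 1957.09 m
  S5: √((674.37)² + (-1433.80)²) = √(454774.8969 + 2055782.4400) = 1584.47 m
  → nearest: S2 (327.97 m)
Q2 at (289.01, -661.09):
  S1: √((208.87)² + (-408.04)²) = √(43626.6769 + 166496.6416) = 458.39 m
  S2: √((-335.61)² + (1075.05)²) = √(112634.0721 + 1155732.5025) = 1126.22 m
  S3: √((462.81)² + (-150.75)²) = √(214193.0961 + 22725.5625) = 486.74 m
  S4: √((-35.15)² + (-572.91)²) = √(1235.5225 + 328225.8681) = 573.99 m
  S5: √((111.75)² + (-122.04)²) = √(12488.0625 + 14893.7616) = 165.47 m
  → nearest: S5 (165.47 m)
Q3 at (753.64, -365.38):
  S1: √((-255.76)² + (-703.75)²) = √(65413.1776 + 495264.0625) = 748.78 m
  S2: √((-800.24)² + (779.34)²) = √(640384.0576 + 607370.8356) = 1117.03 m
  S3: √((-1.82)² + (-446.46)²) = √(3.3124 + 199326.5316) = 446.46 m
  S4: √((-499.78)² + (-868.62)²) = √(249780.0484 + 754500.7044) = 1002.14 m
  S5: √((-352.88)² + (-417.75)²) = √(124524.2944 + 174515.0625) = 546.84 m
  → nearest: S3 (446.46 m)
Q4 at (-238.95, -597.50):
  S1: √((736.83)² + (-471.63)²) = √(542918.4489 + 222434.8569) = 874.84 m
  S2: √((192.35)² + (1011.46)²) = √(36998.5225 + 1023051.3316) = 1029.59 m
  S3: √((990.77)² + (-214.34)²) = √(981625.1929 + 45941.6356) = 1013.69 m
  S4: √((492.81)² + (-636.50)²) = √(242861.6961 + 405132.2500) = 804.98 m
  S5: √((639.71)² + (-185.63)²) = √(409228.8841 + 34458.4969) = 666.10 m
  → nearest: S5 (666.10 m)
Q5 at (277.22, -732.89):
  S1: √((220.66)² + (-336.24)²) = √(48690.8356 + 113057.3376) = 402.18 m
  S2: √((-323.82)² + (1146.85)²) = √(104859.3924 + 1315264.9225) = 1191.69 m
  S3: √((474.60)² + (-78.95)²) = √(225245.1600 + 6233.1025) = 481.12 m
  S4: √((-23.36)² + (-501.11)²) = √(545.6896 + 251111.2321) = 501.65 m
  S5: √((123.54)² + (-50.24)²) = √(15262.1316 + 2524.0576) = 133.36 m
  → nearest: S5 (133.36 m)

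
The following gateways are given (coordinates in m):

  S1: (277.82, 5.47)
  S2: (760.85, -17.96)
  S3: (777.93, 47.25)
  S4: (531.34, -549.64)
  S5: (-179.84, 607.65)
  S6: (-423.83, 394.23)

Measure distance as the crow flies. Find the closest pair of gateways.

S2 and S3

Pairwise distances:
S1–S2: 483.60 m
S1–S3: 501.85 m
S1–S4: 610.26 m
S1–S5: 756.36 m
S1–S6: 802.15 m
S2–S3: 67.41 m
S2–S4: 579.10 m
S2–S5: 1129.73 m
S2–S6: 1254.34 m
S3–S4: 645.82 m
S3–S5: 1109.67 m
S3–S6: 1250.85 m
S4–S5: 1358.34 m
S4–S6: 1342.85 m
S5–S6: 324.16 m
Closest pair: S2–S3 at 67.41 m.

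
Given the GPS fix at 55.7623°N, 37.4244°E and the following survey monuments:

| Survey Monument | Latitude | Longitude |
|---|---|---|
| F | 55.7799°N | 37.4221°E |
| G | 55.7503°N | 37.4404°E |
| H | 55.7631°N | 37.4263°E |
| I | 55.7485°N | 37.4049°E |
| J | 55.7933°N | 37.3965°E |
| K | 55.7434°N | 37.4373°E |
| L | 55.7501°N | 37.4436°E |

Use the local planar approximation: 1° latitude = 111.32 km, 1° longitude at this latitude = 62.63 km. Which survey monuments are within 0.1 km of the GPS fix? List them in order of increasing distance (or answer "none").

none

Distances from 55.7623°N, 37.4244°E:
F: √((0.0176·111.32)² + (-0.0023·62.63)²) = √(3.838590 + 0.020750) = 1.9645 km
G: √((-0.0120·111.32)² + (0.0160·62.63)²) = √(1.784469 + 1.004164) = 1.6699 km
H: √((0.0008·111.32)² + (0.0019·62.63)²) = √(0.007931 + 0.014160) = 0.1486 km
I: √((-0.0138·111.32)² + (-0.0195·62.63)²) = √(2.359960 + 1.491537) = 1.9625 km
J: √((0.0310·111.32)² + (-0.0279·62.63)²) = √(11.908849 + 3.053326) = 3.8681 km
K: √((-0.0189·111.32)² + (0.0129·62.63)²) = √(4.426597 + 0.652746) = 2.2537 km
L: √((-0.0122·111.32)² + (0.0192·62.63)²) = √(1.844446 + 1.445997) = 1.8140 km
Threshold 0.1 km: none within range.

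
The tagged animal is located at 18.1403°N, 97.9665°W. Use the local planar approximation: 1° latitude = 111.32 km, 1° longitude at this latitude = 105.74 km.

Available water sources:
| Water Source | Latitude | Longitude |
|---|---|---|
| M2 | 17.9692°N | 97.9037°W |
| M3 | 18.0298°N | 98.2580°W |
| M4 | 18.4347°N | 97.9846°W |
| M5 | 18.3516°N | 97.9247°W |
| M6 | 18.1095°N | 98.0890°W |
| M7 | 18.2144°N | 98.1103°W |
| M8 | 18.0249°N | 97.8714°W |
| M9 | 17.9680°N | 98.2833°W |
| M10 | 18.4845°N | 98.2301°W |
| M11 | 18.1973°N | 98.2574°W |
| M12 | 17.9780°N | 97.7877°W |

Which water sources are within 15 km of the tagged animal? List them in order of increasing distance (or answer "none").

Distances from 18.1403°N, 97.9665°W:
M2: √((-0.1711·111.32)² + (0.0628·105.74)²) = √(362.782571 + 44.095868) = 20.1712 km
M3: √((-0.1105·111.32)² + (-0.2915·105.74)²) = √(151.311157 + 950.070275) = 33.1871 km
M4: √((0.2944·111.32)² + (-0.0181·105.74)²) = √(1074.043835 + 3.662990) = 32.8284 km
M5: √((0.2113·111.32)² + (0.0418·105.74)²) = √(553.280532 + 19.535799) = 23.9336 km
M6: √((-0.0308·111.32)² + (-0.1225·105.74)²) = √(11.755682 + 167.784095) = 13.3992 km
M7: √((0.0741·111.32)² + (-0.1438·105.74)²) = √(68.042899 + 231.204554) = 17.2988 km
M8: √((-0.1154·111.32)² + (0.0951·105.74)²) = √(165.028143 + 101.120602) = 16.3141 km
M9: √((-0.1723·111.32)² + (-0.3168·105.74)²) = √(367.889125 + 1122.144946) = 38.6010 km
M10: √((0.3442·111.32)² + (-0.2636·105.74)²) = √(1468.142218 + 776.907697) = 47.3820 km
M11: √((0.0570·111.32)² + (-0.2909·105.74)²) = √(40.262071 + 946.163204) = 31.4074 km
M12: √((-0.1623·111.32)² + (0.1788·105.74)²) = √(326.425017 + 357.448633) = 26.1510 km
Threshold 15 km: M6 (13.3992 km) is within range.

M6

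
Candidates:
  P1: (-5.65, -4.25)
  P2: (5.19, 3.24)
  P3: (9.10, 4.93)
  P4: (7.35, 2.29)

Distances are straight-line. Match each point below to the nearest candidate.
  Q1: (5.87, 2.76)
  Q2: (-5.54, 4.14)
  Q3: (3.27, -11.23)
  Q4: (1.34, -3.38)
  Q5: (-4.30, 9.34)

Q1→P2; Q2→P1; Q3→P1; Q4→P1; Q5→P2

Q1 at (5.87, 2.76):
  P1: 13.49
  P2: 0.83
  P3: 3.89
  P4: 1.55
  → nearest: P2 (0.83)
Q2 at (-5.54, 4.14):
  P1: 8.39
  P2: 10.77
  P3: 14.66
  P4: 13.02
  → nearest: P1 (8.39)
Q3 at (3.27, -11.23):
  P1: 11.33
  P2: 14.60
  P3: 17.18
  P4: 14.12
  → nearest: P1 (11.33)
Q4 at (1.34, -3.38):
  P1: 7.04
  P2: 7.66
  P3: 11.37
  P4: 8.26
  → nearest: P1 (7.04)
Q5 at (-4.30, 9.34):
  P1: 13.66
  P2: 11.28
  P3: 14.11
  P4: 13.62
  → nearest: P2 (11.28)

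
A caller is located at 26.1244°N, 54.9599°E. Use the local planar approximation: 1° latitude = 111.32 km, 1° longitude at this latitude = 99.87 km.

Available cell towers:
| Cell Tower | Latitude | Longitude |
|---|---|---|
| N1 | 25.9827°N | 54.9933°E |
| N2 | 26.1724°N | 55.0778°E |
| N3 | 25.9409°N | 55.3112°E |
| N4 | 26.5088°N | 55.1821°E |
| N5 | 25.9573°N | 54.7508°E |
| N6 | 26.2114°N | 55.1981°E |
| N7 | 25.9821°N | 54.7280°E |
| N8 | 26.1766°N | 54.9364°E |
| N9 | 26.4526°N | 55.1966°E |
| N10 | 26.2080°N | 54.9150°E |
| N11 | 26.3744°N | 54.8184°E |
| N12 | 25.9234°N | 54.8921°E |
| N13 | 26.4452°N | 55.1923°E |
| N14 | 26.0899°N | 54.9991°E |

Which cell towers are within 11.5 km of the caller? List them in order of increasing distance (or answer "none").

N14, N8, N10

Distances from 26.1244°N, 54.9599°E:
N1: √((-0.1417·111.32)² + (0.0334·99.87)²) = √(248.820464 + 11.126614) = 16.1229 km
N2: √((0.0480·111.32)² + (0.1179·99.87)²) = √(28.551496 + 138.642924) = 12.9304 km
N3: √((-0.1835·111.32)² + (0.3513·99.87)²) = √(417.271317 + 1230.910282) = 40.5978 km
N4: √((0.3844·111.32)² + (0.2222·99.87)²) = √(1831.104599 + 492.445541) = 48.2032 km
N5: √((-0.1671·111.32)² + (-0.2091·99.87)²) = √(346.018481 + 436.092046) = 27.9662 km
N6: √((0.0870·111.32)² + (0.2382·99.87)²) = √(93.796126 + 565.918139) = 25.6849 km
N7: √((-0.1423·111.32)² + (-0.2319·99.87)²) = √(250.932085 + 536.378791) = 28.0591 km
N8: √((0.0522·111.32)² + (-0.0235·99.87)²) = √(33.766605 + 5.508151) = 6.2670 km
N9: √((0.3282·111.32)² + (0.2367·99.87)²) = √(1334.822593 + 558.813148) = 43.5159 km
N10: √((0.0836·111.32)² + (-0.0449·99.87)²) = √(86.608188 + 20.107718) = 10.3303 km
N11: √((0.2500·111.32)² + (-0.1415·99.87)²) = √(774.508900 + 199.702260) = 31.2124 km
N12: √((-0.2010·111.32)² + (-0.0678·99.87)²) = √(500.654945 + 45.848960) = 23.3774 km
N13: √((0.3208·111.32)² + (0.2324·99.87)²) = √(1275.308090 + 538.694259) = 42.5911 km
N14: √((-0.0345·111.32)² + (0.0392·99.87)²) = √(14.749747 + 15.326473) = 5.4842 km
Threshold 11.5 km: N14 (5.4842 km), N8 (6.2670 km), N10 (10.3303 km) are within range.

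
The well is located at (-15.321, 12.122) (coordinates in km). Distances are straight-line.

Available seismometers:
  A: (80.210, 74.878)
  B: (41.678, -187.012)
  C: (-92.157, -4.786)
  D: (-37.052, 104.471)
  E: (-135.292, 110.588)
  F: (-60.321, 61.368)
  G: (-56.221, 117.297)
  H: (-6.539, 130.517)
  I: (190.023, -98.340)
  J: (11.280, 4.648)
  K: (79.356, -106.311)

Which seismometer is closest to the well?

Distances from (-15.321, 12.122):
A: √((95.531)² + (62.756)²) = √(9126.17196 + 3938.31554) = 114.300 km
B: √((56.999)² + (-199.134)²) = √(3248.88600 + 39654.34996) = 207.131 km
C: √((-76.836)² + (-16.908)²) = √(5903.77090 + 285.88046) = 78.674 km
D: √((-21.731)² + (92.349)²) = √(472.23636 + 8528.33780) = 94.871 km
E: √((-119.971)² + (98.466)²) = √(14393.04084 + 9695.55316) = 155.205 km
F: √((-45.000)² + (49.246)²) = √(2025.00000 + 2425.16852) = 66.710 km
G: √((-40.900)² + (105.175)²) = √(1672.81000 + 11061.78062) = 112.848 km
H: √((8.782)² + (118.395)²) = √(77.12352 + 14017.37602) = 118.720 km
I: √((205.344)² + (-110.462)²) = √(42166.15834 + 12201.85344) = 233.169 km
J: √((26.601)² + (-7.474)²) = √(707.61320 + 55.86068) = 27.631 km
K: √((94.677)² + (-118.433)²) = √(8963.73433 + 14026.37549) = 151.625 km
Minimum: J at 27.631 km.

J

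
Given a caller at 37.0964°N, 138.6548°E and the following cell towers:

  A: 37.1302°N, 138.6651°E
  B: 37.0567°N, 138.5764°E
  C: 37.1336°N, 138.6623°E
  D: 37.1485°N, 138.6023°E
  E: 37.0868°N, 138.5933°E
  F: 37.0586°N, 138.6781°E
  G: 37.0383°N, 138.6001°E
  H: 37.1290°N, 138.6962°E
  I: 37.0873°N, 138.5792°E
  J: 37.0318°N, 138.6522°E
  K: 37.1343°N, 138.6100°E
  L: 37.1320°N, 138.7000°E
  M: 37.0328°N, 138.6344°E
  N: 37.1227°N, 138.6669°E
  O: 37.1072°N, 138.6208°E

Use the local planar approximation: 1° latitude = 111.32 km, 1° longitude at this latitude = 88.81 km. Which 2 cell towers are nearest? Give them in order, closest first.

N, O

Distances from 37.0964°N, 138.6548°E:
A: 3.8722 km
B: 8.2468 km
C: 4.1943 km
D: 7.4415 km
E: 5.5654 km
F: 4.6892 km
G: 8.0889 km
H: 5.1661 km
I: 6.7900 km
J: 7.1950 km
K: 5.7992 km
L: 5.6409 km
M: 7.3081 km
N: 3.1187 km
O: 3.2501 km
Sorted: N (3.1187 km) < O (3.2501 km) < A (3.8722 km) < C (4.1943 km) < …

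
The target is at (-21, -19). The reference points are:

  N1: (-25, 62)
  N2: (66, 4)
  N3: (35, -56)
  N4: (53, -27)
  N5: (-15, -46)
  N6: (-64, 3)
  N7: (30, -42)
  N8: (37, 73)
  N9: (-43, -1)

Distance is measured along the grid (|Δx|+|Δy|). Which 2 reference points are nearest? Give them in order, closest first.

Distances from (-21, -19):
N1: 85
N2: 110
N3: 93
N4: 82
N5: 33
N6: 65
N7: 74
N8: 150
N9: 40
Sorted: N5 (33) < N9 (40) < N6 (65) < N7 (74) < …

N5, N9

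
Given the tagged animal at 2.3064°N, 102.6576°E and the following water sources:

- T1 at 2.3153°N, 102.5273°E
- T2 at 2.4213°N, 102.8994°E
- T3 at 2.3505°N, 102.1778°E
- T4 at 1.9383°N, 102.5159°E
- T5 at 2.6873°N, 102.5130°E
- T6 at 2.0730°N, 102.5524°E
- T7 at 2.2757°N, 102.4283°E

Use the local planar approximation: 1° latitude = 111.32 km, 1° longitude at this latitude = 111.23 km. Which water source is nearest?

T1

Distances from 2.3064°N, 102.6576°E:
T1: √((0.0089·111.32)² + (-0.1303·111.23)²) = √(0.981582 + 210.054846) = 14.5271 km
T2: √((0.1149·111.32)² + (0.2418·111.23)²) = √(163.601188 + 723.363294) = 29.7819 km
T3: √((0.0441·111.32)² + (-0.4798·111.23)²) = √(24.100362 + 2848.159861) = 53.5935 km
T4: √((-0.3681·111.32)² + (-0.1417·111.23)²) = √(1679.105678 + 248.418294) = 43.9036 km
T5: √((0.3809·111.32)² + (-0.1446·111.23)²) = √(1797.911626 + 258.690488) = 45.3498 km
T6: √((-0.2334·111.32)² + (-0.1052·111.23)²) = √(675.068897 + 136.922668) = 28.4955 km
T7: √((-0.0307·111.32)² + (-0.2293·111.23)²) = √(11.679470 + 650.507014) = 25.7330 km
Minimum: T1 at 14.5271 km.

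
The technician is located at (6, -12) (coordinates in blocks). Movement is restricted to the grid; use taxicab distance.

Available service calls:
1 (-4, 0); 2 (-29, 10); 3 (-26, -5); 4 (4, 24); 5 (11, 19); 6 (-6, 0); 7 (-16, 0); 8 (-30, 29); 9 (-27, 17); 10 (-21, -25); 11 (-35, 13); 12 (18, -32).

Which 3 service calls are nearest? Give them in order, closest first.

1, 6, 12

Distances from (6, -12):
1: 22 blocks
2: 57 blocks
3: 39 blocks
4: 38 blocks
5: 36 blocks
6: 24 blocks
7: 34 blocks
8: 77 blocks
9: 62 blocks
10: 40 blocks
11: 66 blocks
12: 32 blocks
Sorted: 1 (22 blocks) < 6 (24 blocks) < 12 (32 blocks) < 7 (34 blocks) < 5 (36 blocks) < …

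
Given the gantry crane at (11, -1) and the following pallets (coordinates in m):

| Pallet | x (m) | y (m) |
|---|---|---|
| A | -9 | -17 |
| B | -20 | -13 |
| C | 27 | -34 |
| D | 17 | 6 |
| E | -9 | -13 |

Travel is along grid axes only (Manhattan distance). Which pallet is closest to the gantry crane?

Distances from (11, -1):
A: |-20| + |-16| = 20 + 16 = 36 m
B: |-31| + |-12| = 31 + 12 = 43 m
C: |16| + |-33| = 16 + 33 = 49 m
D: |6| + |7| = 6 + 7 = 13 m
E: |-20| + |-12| = 20 + 12 = 32 m
Minimum: D at 13 m.

D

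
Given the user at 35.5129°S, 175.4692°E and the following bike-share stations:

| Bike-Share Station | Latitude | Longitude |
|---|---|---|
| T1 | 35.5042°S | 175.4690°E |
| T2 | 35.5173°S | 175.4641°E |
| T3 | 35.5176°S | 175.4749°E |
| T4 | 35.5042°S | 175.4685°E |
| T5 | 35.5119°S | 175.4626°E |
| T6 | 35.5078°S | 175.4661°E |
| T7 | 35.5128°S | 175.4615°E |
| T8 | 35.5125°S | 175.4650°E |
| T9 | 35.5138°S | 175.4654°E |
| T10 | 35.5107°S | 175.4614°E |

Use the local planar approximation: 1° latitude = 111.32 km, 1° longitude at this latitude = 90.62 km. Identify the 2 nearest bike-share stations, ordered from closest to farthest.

Distances from 35.5129°S, 175.4692°E:
T1: √((0.0087·111.32)² + (-0.0002·90.62)²) = √(0.937961 + 0.000328) = 0.9687 km
T2: √((-0.0044·111.32)² + (-0.0051·90.62)²) = √(0.239912 + 0.213594) = 0.6734 km
T3: √((-0.0047·111.32)² + (0.0057·90.62)²) = √(0.273742 + 0.266807) = 0.7352 km
T4: √((0.0087·111.32)² + (-0.0007·90.62)²) = √(0.937961 + 0.004024) = 0.9706 km
T5: √((0.0010·111.32)² + (-0.0066·90.62)²) = √(0.012392 + 0.357714) = 0.6084 km
T6: √((0.0051·111.32)² + (-0.0031·90.62)²) = √(0.322320 + 0.078917) = 0.6334 km
T7: √((0.0001·111.32)² + (-0.0077·90.62)²) = √(0.000124 + 0.486889) = 0.6979 km
T8: √((0.0004·111.32)² + (-0.0042·90.62)²) = √(0.001983 + 0.144859) = 0.3832 km
T9: √((-0.0009·111.32)² + (-0.0038·90.62)²) = √(0.010038 + 0.118581) = 0.3586 km
T10: √((0.0022·111.32)² + (-0.0078·90.62)²) = √(0.059978 + 0.499617) = 0.7481 km
Sorted: T9 (0.3586 km) < T8 (0.3832 km) < T5 (0.6084 km) < T6 (0.6334 km) < …

T9, T8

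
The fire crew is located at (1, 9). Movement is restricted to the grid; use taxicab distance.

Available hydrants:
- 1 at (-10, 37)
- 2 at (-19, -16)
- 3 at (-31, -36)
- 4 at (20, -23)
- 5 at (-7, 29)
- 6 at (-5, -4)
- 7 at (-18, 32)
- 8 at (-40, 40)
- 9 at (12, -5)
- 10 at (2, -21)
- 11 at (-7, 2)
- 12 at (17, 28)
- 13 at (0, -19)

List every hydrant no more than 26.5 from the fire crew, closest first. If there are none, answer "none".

Distances from (1, 9):
1: 39
2: 45
3: 77
4: 51
5: 28
6: 19
7: 42
8: 72
9: 25
10: 31
11: 15
12: 35
13: 29
Threshold 26.5: 11 (15), 6 (19), 9 (25) are within range.

11, 6, 9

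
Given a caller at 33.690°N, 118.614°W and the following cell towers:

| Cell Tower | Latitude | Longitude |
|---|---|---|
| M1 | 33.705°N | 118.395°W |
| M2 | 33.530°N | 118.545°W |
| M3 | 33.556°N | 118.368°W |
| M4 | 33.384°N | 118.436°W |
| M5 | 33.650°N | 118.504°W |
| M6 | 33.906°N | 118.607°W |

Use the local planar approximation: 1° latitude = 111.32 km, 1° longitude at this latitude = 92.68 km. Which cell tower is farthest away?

M4

Distances from 33.690°N, 118.614°W:
M1: √((0.015·111.32)² + (0.219·92.68)²) = √(2.78823 + 411.96496) = 20.365 km
M2: √((-0.160·111.32)² + (0.069·92.68)²) = √(317.23885 + 40.89500) = 18.924 km
M3: √((-0.134·111.32)² + (0.246·92.68)²) = √(222.51331 + 519.80717) = 27.246 km
M4: √((-0.306·111.32)² + (0.178·92.68)²) = √(1160.35065 + 272.15233) = 37.848 km
M5: √((-0.040·111.32)² + (0.110·92.68)²) = √(19.82743 + 103.93395) = 11.125 km
M6: √((0.216·111.32)² + (0.007·92.68)²) = √(578.16780 + 0.42089) = 24.054 km
Maximum: M4 at 37.848 km.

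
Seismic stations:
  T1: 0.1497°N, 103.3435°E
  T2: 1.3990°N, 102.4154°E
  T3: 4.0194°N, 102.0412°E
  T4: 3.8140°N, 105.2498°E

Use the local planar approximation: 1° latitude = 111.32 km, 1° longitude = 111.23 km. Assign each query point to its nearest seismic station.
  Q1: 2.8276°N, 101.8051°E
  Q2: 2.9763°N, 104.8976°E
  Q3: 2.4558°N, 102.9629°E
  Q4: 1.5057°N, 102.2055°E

Q1→T3; Q2→T4; Q3→T2; Q4→T2

Q1 at 2.8276°N, 101.8051°E:
  T1: 343.7247 km
  T2: 172.9141 km
  T3: 135.2453 km
  T4: 398.5779 km
  → nearest: T3 (135.2453 km)
Q2 at 2.9763°N, 104.8976°E:
  T1: 359.0133 km
  T2: 327.1981 km
  T3: 338.2716 km
  T4: 101.1473 km
  → nearest: T4 (101.1473 km)
Q3 at 2.4558°N, 102.9629°E:
  T1: 260.1822 km
  T2: 132.4707 km
  T3: 202.0083 km
  T4: 295.9137 km
  → nearest: T2 (132.4707 km)
Q4 at 1.5057°N, 102.2055°E:
  T1: 196.9982 km
  T2: 26.1949 km
  T3: 280.4212 km
  T4: 425.0767 km
  → nearest: T2 (26.1949 km)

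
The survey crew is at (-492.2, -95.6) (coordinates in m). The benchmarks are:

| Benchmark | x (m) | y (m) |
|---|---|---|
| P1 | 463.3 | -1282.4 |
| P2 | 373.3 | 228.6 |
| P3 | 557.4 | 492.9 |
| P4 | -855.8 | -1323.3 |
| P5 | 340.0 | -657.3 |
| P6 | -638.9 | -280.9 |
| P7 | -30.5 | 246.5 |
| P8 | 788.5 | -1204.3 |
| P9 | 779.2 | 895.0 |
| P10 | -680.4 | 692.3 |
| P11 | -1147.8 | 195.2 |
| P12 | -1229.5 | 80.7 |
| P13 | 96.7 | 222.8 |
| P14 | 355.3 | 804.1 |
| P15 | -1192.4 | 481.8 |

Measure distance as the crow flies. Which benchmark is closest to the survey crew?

Distances from (-492.2, -95.6):
P1: 1523.6 m
P2: 924.2 m
P3: 1203.3 m
P4: 1280.4 m
P5: 1004.0 m
P6: 236.3 m
P7: 574.6 m
P8: 1693.9 m
P9: 1611.8 m
P10: 810.1 m
P11: 717.2 m
P12: 758.1 m
P13: 669.5 m
P14: 1236.0 m
P15: 907.6 m
Minimum: P6 at 236.3 m.

P6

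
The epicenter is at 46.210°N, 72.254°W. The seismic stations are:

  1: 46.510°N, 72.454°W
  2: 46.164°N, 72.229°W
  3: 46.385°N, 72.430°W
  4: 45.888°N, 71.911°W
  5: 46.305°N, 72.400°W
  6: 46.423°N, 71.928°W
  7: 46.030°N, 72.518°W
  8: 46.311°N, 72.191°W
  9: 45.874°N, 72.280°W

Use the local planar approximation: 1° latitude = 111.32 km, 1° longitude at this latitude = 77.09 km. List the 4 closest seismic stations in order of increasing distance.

Distances from 46.210°N, 72.254°W:
1: √((0.300·111.32)² + (-0.200·77.09)²) = √(1115.29282 + 237.71472) = 36.783 km
2: √((-0.046·111.32)² + (0.025·77.09)²) = √(26.22177 + 3.71429) = 5.471 km
3: √((0.175·111.32)² + (-0.176·77.09)²) = √(379.50936 + 184.08628) = 23.740 km
4: √((-0.322·111.32)² + (0.343·77.09)²) = √(1284.86689 + 699.17249) = 44.543 km
5: √((0.095·111.32)² + (-0.146·77.09)²) = √(111.83909 + 126.67818) = 15.444 km
6: √((0.213·111.32)² + (0.326·77.09)²) = √(562.21911 + 631.58425) = 34.551 km
7: √((-0.180·111.32)² + (-0.264·77.09)²) = √(401.50541 + 414.19414) = 28.560 km
8: √((0.101·111.32)² + (0.063·77.09)²) = √(126.41224 + 23.58724) = 12.247 km
9: √((-0.336·111.32)² + (-0.026·77.09)²) = √(1399.02331 + 4.01738) = 37.457 km
Sorted: 2 (5.471 km) < 8 (12.247 km) < 5 (15.444 km) < 3 (23.740 km) < 7 (28.560 km) < 6 (34.551 km) < …

2, 8, 5, 3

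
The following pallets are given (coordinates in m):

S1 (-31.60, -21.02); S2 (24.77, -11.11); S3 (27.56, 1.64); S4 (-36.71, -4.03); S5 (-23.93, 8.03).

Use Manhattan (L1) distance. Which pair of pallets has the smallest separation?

S2 and S3

Pairwise distances:
S1–S2: 66.28 m
S1–S3: 81.82 m
S1–S4: 22.10 m
S1–S5: 36.72 m
S2–S3: 15.54 m
S2–S4: 68.56 m
S2–S5: 67.84 m
S3–S4: 69.94 m
S3–S5: 57.88 m
S4–S5: 24.84 m
Closest pair: S2–S3 at 15.54 m.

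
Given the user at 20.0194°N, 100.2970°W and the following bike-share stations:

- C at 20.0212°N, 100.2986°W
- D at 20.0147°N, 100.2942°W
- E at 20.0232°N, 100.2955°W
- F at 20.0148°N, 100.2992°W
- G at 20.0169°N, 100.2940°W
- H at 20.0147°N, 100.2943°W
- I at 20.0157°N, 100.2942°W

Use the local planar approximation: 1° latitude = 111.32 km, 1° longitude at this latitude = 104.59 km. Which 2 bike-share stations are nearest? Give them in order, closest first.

C, G

Distances from 20.0194°N, 100.2970°W:
C: 0.2611 km
D: 0.5996 km
E: 0.4512 km
F: 0.5614 km
G: 0.4194 km
H: 0.5945 km
I: 0.5054 km
Sorted: C (0.2611 km) < G (0.4194 km) < E (0.4512 km) < I (0.5054 km) < …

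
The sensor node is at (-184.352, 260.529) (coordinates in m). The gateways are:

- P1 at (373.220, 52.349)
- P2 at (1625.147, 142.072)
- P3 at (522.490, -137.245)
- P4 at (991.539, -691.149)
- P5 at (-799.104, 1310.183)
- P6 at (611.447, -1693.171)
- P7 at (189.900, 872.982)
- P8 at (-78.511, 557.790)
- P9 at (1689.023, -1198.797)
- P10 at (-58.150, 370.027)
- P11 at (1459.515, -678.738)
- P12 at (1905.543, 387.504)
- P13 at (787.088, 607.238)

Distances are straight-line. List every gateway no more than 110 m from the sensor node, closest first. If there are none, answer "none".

none

Distances from (-184.352, 260.529):
P1: √((557.572)² + (-208.180)²) = √(310886.53518 + 43338.91240) = 595.168 m
P2: √((1809.499)² + (-118.457)²) = √(3274286.63100 + 14032.06085) = 1813.372 m
P3: √((706.842)² + (-397.774)²) = √(499625.61296 + 158224.15508) = 811.079 m
P4: √((1175.891)² + (-951.678)²) = √(1382719.64388 + 905691.01568) = 1512.749 m
P5: √((-614.752)² + (1049.654)²) = √(377920.02150 + 1101773.51972) = 1216.427 m
P6: √((795.799)² + (-1953.700)²) = √(633296.04840 + 3816943.69000) = 2109.559 m
P7: √((374.252)² + (612.453)²) = √(140064.55950 + 375098.67721) = 717.749 m
P8: √((105.841)² + (297.261)²) = √(11202.31728 + 88364.10212) = 315.541 m
P9: √((1873.375)² + (-1459.326)²) = √(3509533.89062 + 2129632.37428) = 2374.693 m
P10: √((126.202)² + (109.498)²) = √(15926.94480 + 11989.81200) = 167.083 m
P11: √((1643.867)² + (-939.267)²) = √(2702298.71369 + 882222.49729) = 1893.283 m
P12: √((2089.895)² + (126.975)²) = √(4367661.11102 + 16122.65063) = 2093.749 m
P13: √((971.440)² + (346.709)²) = √(943695.67360 + 120207.13068) = 1031.457 m
Threshold 110 m: none within range.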